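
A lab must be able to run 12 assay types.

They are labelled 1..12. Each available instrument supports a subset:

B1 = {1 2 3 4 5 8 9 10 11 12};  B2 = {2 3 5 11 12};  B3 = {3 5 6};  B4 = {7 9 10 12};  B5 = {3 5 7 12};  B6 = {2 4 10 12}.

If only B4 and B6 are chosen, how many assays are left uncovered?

Union of B4, B6 = {2, 4, 7, 9, 10, 12}.
Not covered: 1, 3, 5, 6, 8, 11 — 6 assays.

6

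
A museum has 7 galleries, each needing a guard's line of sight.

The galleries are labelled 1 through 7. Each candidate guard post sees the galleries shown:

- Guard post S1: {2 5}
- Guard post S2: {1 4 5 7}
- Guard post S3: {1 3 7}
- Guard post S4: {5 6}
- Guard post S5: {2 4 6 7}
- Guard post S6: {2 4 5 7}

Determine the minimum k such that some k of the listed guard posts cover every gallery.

S3 and S4 and S6 together: S3 ∪ S4 ∪ S6 = {1, 2, 3, 4, 5, 6, 7} — every gallery is covered.
Only S3 contains 3, so S3 is forced; the remaining 4 galleries need at least 2 more guard posts (each remaining guard post adds at most 3) — so at least 3 guard posts are needed, and 3 is optimal.

3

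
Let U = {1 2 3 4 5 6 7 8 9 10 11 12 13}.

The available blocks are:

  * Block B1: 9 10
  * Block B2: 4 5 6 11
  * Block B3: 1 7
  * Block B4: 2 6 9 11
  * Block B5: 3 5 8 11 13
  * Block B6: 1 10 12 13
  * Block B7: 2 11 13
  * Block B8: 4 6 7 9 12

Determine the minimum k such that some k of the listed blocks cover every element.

4

Take {B4, B5, B6, B8}. Their union is {1, 2, 3, 4, 5, 6, 7, 8, 9, 10, 11, 12, 13}, which is all 13 elements.
No 3 of the 8 blocks cover everything (all 56 combinations miss at least one element), so 4 is optimal.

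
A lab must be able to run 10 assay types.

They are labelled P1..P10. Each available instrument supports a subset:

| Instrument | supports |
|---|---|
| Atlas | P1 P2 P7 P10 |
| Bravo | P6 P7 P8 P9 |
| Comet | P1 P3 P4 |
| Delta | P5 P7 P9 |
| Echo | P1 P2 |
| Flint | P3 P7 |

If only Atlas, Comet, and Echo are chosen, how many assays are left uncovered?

4

Union of Atlas, Comet, Echo = {P1, P2, P3, P4, P7, P10}.
Not covered: P5, P6, P8, P9 — 4 assays.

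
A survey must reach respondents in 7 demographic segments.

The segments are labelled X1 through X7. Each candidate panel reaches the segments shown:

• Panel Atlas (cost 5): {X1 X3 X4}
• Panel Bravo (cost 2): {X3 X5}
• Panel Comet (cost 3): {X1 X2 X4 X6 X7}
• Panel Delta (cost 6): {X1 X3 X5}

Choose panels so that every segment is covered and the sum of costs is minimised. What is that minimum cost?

5

Bravo, Comet together cover every segment (Bravo ∪ Comet = {X1, X2, X3, X4, X5, X6, X7}); total cost 2 + 3 = 5.
No covering selection has total cost below 5.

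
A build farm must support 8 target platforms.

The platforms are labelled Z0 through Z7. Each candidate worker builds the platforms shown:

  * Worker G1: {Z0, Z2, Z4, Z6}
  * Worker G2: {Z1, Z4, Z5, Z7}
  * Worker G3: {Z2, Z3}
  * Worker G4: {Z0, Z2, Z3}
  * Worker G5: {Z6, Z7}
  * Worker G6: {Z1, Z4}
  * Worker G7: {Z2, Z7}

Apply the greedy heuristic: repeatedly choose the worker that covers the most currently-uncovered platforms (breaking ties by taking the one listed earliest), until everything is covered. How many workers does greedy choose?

3

Greedy: pick G1 (covers 4 new) → pick G2 (covers 3 new) → pick G3 (covers 1 new). Total picks: 3.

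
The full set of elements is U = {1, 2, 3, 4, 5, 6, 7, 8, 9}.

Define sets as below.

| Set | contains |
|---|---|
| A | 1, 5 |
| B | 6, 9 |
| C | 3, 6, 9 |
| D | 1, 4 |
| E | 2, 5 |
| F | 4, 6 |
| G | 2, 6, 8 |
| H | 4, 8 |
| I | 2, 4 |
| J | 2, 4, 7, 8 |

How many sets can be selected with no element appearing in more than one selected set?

3

C, D, E are pairwise disjoint (C={3,6,9}; D={1,4}; E={2,5}).
Every remaining set overlaps one of these, and no 4 of the listed sets are pairwise disjoint, so 3 is the maximum.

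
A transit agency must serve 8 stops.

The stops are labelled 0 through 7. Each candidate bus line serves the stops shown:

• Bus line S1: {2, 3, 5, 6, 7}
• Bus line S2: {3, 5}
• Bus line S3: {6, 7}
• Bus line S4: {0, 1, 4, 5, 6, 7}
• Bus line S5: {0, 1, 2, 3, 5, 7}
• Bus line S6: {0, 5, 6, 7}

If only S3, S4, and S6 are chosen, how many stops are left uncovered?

2

Union of S3, S4, S6 = {0, 1, 4, 5, 6, 7}.
Not covered: 2, 3 — 2 stops.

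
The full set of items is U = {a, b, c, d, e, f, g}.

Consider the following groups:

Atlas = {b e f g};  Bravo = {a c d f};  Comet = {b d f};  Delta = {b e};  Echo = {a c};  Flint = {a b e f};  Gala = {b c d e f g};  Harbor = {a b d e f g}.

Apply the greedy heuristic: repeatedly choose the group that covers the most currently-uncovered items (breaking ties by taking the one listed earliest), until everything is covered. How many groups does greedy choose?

2

Greedy: pick Gala (covers 6 new) → pick Bravo (covers 1 new). Total picks: 2.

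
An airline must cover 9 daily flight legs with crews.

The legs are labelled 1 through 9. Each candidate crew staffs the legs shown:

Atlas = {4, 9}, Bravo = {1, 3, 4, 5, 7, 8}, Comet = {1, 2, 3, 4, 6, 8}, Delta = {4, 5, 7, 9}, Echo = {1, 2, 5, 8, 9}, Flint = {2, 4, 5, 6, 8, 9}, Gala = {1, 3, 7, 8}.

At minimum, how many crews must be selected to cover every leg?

2

Bravo and Flint together: Bravo ∪ Flint = {1, 2, 3, 4, 5, 6, 7, 8, 9} — every leg is covered.
No single crew has all 9 legs (the largest, Bravo, has 6), so 2 is optimal.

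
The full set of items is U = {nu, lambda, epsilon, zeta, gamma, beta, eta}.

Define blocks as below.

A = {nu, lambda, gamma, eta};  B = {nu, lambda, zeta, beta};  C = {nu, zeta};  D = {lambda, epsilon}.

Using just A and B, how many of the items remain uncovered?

1

Union of A, B = {nu, lambda, zeta, gamma, beta, eta}.
Not covered: epsilon — 1 item.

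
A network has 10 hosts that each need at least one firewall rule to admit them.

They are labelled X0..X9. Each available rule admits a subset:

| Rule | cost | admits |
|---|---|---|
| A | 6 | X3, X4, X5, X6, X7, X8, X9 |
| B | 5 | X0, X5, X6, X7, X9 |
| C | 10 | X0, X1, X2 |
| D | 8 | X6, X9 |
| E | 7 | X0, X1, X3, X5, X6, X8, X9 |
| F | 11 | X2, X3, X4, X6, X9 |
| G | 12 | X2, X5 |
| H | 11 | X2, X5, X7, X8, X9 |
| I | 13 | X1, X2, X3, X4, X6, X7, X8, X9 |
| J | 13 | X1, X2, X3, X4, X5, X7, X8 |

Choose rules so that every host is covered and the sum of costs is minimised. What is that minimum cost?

16

A, C together cover every host (A ∪ C = {X0, X1, X2, X3, X4, X5, X6, X7, X8, X9}); total cost 6 + 10 = 16.
No covering selection has total cost below 16.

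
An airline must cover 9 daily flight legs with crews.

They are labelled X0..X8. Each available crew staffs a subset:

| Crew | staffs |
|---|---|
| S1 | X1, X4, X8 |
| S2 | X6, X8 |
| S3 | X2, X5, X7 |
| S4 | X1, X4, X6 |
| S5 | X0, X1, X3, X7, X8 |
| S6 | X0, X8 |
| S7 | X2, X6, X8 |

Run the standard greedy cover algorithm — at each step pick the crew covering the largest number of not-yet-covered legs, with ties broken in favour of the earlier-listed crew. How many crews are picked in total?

3

Greedy: pick S5 (covers 5 new) → pick S3 (covers 2 new) → pick S4 (covers 2 new). Total picks: 3.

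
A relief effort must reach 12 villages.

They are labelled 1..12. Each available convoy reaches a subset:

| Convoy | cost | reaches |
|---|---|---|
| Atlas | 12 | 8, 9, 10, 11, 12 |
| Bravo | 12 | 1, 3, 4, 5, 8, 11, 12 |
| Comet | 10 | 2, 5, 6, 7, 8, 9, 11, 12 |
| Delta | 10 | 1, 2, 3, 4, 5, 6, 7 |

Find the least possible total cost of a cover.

Atlas, Delta together cover every village (Atlas ∪ Delta = {1, 2, 3, 4, 5, 6, 7, 8, 9, 10, 11, 12}); total cost 12 + 10 = 22.
The greedy pick Comet, Delta, Atlas costs 32; no covering selection beats 22.

22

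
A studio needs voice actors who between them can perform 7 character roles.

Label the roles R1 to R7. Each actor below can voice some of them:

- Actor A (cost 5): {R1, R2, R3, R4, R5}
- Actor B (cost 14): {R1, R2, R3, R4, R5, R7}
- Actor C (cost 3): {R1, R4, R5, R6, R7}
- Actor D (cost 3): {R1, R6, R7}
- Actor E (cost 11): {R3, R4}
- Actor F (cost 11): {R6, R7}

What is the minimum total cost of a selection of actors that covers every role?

8

A, C together cover every role (A ∪ C = {R1, R2, R3, R4, R5, R6, R7}); total cost 5 + 3 = 8.
No covering selection has total cost below 8.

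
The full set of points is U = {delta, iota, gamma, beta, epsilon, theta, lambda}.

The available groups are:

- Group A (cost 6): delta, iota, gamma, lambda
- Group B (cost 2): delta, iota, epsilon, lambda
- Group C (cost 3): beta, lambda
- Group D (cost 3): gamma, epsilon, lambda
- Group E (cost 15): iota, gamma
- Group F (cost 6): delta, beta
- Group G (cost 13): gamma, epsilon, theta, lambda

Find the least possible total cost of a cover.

18

B, C, G together cover every point (B ∪ C ∪ G = {delta, iota, gamma, beta, epsilon, theta, lambda}); total cost 2 + 3 + 13 = 18.
The greedy pick B, C, D, G costs 21; no covering selection beats 18.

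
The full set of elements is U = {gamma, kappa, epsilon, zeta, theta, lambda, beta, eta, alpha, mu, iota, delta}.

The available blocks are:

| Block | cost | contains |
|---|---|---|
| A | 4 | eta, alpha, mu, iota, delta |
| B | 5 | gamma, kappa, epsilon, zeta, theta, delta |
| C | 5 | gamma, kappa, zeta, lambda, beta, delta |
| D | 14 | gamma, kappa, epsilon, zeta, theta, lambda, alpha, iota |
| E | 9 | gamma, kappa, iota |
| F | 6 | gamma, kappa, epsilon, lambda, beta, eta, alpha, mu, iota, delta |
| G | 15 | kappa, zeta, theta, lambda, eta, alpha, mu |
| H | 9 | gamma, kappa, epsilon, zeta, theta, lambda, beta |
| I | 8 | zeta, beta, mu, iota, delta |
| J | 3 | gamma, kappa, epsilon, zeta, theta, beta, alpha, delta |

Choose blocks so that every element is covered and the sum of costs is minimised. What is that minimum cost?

9

F, J together cover every element (F ∪ J = {gamma, kappa, epsilon, zeta, theta, lambda, beta, eta, alpha, mu, iota, delta}); total cost 6 + 3 = 9.
The greedy pick J, A, C costs 12; no covering selection beats 9.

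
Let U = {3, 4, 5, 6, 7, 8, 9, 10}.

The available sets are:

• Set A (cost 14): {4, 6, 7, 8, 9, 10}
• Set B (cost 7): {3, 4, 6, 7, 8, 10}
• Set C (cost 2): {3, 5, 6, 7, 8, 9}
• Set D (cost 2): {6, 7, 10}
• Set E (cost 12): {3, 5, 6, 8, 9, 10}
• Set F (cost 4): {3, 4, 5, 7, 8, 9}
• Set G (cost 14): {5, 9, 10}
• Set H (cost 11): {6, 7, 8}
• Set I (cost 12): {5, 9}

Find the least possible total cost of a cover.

D, F together cover every item (D ∪ F = {3, 4, 5, 6, 7, 8, 9, 10}); total cost 2 + 4 = 6.
The greedy pick C, D, F costs 8; no covering selection beats 6.

6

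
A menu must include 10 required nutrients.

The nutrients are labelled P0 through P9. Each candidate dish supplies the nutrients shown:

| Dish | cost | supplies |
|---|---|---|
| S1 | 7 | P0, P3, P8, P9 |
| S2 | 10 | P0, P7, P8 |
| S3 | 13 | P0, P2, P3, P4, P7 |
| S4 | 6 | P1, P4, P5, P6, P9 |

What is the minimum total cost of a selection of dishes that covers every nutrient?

26

S1, S3, S4 together cover every nutrient (S1 ∪ S3 ∪ S4 = {P0, P1, P2, P3, P4, P5, P6, P7, P8, P9}); total cost 7 + 13 + 6 = 26.
No covering selection has total cost below 26.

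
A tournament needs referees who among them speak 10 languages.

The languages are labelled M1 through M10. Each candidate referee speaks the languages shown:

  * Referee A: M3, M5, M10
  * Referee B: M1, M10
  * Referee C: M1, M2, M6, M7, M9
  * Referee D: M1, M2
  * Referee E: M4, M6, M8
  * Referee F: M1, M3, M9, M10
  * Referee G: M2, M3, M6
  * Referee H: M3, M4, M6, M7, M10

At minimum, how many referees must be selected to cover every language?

Take {A, C, E}. Their union is {M1, M2, M3, M4, M5, M6, M7, M8, M9, M10}, which is all 10 languages.
Only A contains M5, so A is forced; the remaining 7 languages need at least 2 more referees (each remaining referee adds at most 5) — so at least 3 referees are needed, and 3 is optimal.

3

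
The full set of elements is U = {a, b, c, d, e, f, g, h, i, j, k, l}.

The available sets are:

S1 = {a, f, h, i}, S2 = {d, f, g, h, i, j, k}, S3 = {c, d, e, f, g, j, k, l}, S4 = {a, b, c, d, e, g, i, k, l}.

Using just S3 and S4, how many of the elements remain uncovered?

1

Union of S3, S4 = {a, b, c, d, e, f, g, i, j, k, l}.
Not covered: h — 1 element.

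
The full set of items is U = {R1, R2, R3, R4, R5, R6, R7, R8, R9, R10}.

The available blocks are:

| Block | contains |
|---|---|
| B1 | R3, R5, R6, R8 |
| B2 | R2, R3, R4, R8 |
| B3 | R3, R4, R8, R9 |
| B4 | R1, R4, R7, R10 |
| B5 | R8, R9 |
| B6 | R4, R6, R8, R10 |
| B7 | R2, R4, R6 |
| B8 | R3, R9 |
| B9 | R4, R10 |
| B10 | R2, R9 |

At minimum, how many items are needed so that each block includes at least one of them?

The 3 items {R4, R8, R9} hit every block.
The blocks B1, B4, B10 are pairwise disjoint, so any hitting set needs a separate item for each — at least 3. Hence 3 is optimal.

3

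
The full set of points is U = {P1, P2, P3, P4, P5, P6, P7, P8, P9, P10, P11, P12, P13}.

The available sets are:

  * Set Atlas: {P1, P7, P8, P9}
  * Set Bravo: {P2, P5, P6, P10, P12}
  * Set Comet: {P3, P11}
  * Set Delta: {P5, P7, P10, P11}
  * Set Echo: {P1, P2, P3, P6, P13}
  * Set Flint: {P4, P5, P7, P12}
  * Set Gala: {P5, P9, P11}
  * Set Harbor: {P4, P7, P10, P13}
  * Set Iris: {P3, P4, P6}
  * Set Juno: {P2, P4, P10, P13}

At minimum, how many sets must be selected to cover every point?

Atlas and Delta and Echo and Flint together: Atlas ∪ Delta ∪ Echo ∪ Flint = {P1, P2, P3, P4, P5, P6, P7, P8, P9, P10, P11, P12, P13} — every point is covered.
No 3 of the 10 sets cover everything (all 120 combinations miss at least one point), so 4 is optimal.

4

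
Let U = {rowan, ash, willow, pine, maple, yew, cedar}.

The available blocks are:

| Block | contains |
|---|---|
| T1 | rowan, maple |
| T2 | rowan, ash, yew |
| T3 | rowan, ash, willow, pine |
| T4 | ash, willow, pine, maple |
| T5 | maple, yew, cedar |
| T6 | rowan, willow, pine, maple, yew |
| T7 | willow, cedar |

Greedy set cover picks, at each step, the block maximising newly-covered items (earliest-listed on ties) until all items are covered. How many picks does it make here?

3

Greedy: pick T6 (covers 5 new) → pick T2 (covers 1 new) → pick T5 (covers 1 new). Total picks: 3.
(The true minimum cover uses only 2 blocks, so greedy is not optimal here.)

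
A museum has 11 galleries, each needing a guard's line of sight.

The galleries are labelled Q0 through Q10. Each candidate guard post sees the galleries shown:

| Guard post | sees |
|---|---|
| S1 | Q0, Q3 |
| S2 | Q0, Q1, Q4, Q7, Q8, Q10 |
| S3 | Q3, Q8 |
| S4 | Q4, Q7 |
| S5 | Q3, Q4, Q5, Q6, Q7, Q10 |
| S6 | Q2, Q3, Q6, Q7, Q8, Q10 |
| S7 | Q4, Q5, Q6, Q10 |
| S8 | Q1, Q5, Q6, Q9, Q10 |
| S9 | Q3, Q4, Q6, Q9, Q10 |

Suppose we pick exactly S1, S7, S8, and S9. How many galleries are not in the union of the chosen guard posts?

Union of S1, S7, S8, S9 = {Q0, Q1, Q3, Q4, Q5, Q6, Q9, Q10}.
Not covered: Q2, Q7, Q8 — 3 galleries.

3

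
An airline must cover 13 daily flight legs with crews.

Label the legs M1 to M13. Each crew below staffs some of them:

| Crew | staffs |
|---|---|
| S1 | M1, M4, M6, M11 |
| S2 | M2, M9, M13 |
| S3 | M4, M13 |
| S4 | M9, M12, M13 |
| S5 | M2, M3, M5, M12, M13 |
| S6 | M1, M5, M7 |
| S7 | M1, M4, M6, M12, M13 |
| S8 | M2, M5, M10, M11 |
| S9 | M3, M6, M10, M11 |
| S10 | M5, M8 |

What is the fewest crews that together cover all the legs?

5

S2 and S6 and S7 and S9 and S10 together: S2 ∪ S6 ∪ S7 ∪ S9 ∪ S10 = {M1, M2, M3, M4, M5, M6, M7, M8, M9, M10, M11, M12, M13} — every leg is covered.
No 4 of the 10 crews cover everything (all 210 combinations miss at least one leg), so 5 is optimal.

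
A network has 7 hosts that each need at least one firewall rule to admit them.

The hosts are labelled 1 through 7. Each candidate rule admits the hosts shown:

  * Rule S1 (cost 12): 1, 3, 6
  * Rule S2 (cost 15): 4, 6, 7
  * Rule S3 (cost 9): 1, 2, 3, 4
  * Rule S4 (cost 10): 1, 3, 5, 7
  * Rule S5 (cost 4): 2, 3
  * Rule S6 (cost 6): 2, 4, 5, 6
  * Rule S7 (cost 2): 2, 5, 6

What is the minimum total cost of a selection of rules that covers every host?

S4, S6 together cover every host (S4 ∪ S6 = {1, 2, 3, 4, 5, 6, 7}); total cost 10 + 6 = 16.
The greedy pick S7, S3, S4 costs 21; no covering selection beats 16.

16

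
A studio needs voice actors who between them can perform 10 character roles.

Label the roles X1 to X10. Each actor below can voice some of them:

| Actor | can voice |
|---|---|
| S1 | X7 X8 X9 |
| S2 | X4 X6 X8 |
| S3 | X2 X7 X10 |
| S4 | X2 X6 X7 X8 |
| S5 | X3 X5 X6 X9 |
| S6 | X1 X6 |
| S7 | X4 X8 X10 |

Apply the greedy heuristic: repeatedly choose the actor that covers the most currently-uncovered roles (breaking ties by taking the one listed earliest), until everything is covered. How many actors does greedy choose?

Greedy: pick S4 (covers 4 new) → pick S5 (covers 3 new) → pick S7 (covers 2 new) → pick S6 (covers 1 new). Total picks: 4.

4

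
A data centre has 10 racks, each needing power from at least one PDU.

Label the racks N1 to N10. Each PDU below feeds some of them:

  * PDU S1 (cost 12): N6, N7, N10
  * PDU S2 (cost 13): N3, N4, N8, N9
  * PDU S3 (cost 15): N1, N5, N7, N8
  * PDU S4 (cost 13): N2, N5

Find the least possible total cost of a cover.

S1, S2, S3, S4 together cover every rack (S1 ∪ S2 ∪ S3 ∪ S4 = {N1, N2, N3, N4, N5, N6, N7, N8, N9, N10}); total cost 12 + 13 + 15 + 13 = 53.
No covering selection has total cost below 53.

53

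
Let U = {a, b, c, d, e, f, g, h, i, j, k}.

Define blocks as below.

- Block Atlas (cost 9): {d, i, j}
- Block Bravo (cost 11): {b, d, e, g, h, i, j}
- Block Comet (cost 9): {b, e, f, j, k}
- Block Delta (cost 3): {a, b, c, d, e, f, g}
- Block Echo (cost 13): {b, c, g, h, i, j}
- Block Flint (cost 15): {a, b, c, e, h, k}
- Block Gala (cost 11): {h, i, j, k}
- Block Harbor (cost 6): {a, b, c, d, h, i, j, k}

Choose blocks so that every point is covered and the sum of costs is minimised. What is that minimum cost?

Delta, Harbor together cover every point (Delta ∪ Harbor = {a, b, c, d, e, f, g, h, i, j, k}); total cost 3 + 6 = 9.
No covering selection has total cost below 9.

9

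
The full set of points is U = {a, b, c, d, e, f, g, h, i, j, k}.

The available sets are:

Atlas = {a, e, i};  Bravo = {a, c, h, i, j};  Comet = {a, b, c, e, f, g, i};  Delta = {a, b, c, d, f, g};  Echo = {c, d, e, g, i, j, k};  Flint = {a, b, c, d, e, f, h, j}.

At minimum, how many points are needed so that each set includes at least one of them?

The 2 points {a, j} hit every set.
No single point lies in every set, so at least 2 are needed and 2 is optimal.

2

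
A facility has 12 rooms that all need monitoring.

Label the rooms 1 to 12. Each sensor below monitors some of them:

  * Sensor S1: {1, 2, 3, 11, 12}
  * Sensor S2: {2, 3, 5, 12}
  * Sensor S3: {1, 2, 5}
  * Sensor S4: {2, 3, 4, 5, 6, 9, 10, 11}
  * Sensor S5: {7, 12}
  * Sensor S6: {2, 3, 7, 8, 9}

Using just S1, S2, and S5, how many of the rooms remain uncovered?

Union of S1, S2, S5 = {1, 2, 3, 5, 7, 11, 12}.
Not covered: 4, 6, 8, 9, 10 — 5 rooms.

5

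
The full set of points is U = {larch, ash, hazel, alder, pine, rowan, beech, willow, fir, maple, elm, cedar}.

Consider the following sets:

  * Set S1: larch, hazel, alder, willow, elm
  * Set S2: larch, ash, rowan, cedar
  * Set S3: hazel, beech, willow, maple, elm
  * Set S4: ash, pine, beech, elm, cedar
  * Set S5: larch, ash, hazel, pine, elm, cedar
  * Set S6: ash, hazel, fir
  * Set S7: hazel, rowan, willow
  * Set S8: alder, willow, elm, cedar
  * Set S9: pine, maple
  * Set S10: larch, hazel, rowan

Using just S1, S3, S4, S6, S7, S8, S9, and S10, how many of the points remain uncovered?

Union of S1, S3, S4, S6, S7, S8, S9, S10 = {larch, ash, hazel, alder, pine, rowan, beech, willow, fir, maple, elm, cedar} — that's every point, so 0 are uncovered.

0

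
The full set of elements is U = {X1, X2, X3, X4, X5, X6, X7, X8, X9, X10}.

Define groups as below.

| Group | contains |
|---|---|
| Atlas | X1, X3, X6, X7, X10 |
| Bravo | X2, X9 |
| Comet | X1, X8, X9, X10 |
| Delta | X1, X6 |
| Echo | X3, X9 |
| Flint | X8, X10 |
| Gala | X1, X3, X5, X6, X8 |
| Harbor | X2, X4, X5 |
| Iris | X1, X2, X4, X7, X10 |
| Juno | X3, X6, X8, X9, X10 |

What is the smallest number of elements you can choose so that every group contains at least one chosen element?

Take H = {X1, X5, X8, X9}. Each listed group contains at least one of these, so H is a hitting set of size 4.
The groups Delta, Echo, Flint, Harbor are pairwise disjoint, so any hitting set needs a separate element for each — at least 4. Hence 4 is optimal.

4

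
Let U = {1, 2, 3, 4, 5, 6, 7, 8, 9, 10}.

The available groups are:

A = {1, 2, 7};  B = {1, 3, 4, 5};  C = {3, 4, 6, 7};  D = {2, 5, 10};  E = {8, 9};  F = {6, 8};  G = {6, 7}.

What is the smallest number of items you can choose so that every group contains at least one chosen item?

3

Take H = {5, 7, 8}. Each listed group contains at least one of these, so H is a hitting set of size 3.
The groups C, D, E are pairwise disjoint, so any hitting set needs a separate item for each — at least 3. Hence 3 is optimal.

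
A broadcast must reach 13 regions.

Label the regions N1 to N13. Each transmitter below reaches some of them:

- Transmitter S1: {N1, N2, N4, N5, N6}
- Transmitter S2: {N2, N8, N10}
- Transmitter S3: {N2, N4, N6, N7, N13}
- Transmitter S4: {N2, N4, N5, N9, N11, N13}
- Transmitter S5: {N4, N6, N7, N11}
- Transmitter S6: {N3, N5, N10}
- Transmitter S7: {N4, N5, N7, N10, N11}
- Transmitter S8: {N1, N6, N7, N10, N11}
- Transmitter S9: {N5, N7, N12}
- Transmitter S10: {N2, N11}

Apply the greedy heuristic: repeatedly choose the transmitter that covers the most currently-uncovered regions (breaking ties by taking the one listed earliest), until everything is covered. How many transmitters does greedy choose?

Greedy: pick S4 (covers 6 new) → pick S8 (covers 4 new) → pick S2 (covers 1 new) → pick S6 (covers 1 new) → pick S9 (covers 1 new). Total picks: 5.

5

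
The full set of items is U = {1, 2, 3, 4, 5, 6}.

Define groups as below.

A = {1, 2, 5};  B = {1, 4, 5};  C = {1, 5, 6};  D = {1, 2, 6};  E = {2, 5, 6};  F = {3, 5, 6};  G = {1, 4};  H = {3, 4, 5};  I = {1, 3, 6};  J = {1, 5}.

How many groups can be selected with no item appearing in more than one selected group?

2

E, G are pairwise disjoint (E={2,5,6}; G={1,4}).
Every remaining group overlaps one of these, and no 3 of the listed groups are pairwise disjoint, so 2 is the maximum.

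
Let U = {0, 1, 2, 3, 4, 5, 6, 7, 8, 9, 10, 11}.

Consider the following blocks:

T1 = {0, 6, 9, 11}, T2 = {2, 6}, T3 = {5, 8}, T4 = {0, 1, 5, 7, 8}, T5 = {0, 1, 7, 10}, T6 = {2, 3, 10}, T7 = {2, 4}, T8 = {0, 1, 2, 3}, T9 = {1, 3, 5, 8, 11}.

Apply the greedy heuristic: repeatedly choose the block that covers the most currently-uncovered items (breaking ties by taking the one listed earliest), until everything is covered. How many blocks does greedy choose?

4

Greedy: pick T4 (covers 5 new) → pick T1 (covers 3 new) → pick T6 (covers 3 new) → pick T7 (covers 1 new). Total picks: 4.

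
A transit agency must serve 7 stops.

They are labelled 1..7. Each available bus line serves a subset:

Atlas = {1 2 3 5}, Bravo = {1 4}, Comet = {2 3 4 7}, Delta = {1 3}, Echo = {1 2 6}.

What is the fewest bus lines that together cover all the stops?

Atlas and Comet and Echo together: Atlas ∪ Comet ∪ Echo = {1, 2, 3, 4, 5, 6, 7} — every stop is covered.
Only Atlas contains 5, so Atlas is forced; the remaining 3 stops need at least 2 more bus lines (each remaining bus line adds at most 2) — so at least 3 bus lines are needed, and 3 is optimal.

3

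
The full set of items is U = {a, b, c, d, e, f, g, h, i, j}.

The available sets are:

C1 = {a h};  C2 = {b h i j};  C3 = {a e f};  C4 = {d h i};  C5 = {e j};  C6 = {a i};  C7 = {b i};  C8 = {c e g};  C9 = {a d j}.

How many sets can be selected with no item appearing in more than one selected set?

C1, C7, C8 are pairwise disjoint (C1={a,h}; C7={b,i}; C8={c,e,g}).
Every remaining set overlaps one of these, and no 4 of the listed sets are pairwise disjoint, so 3 is the maximum.

3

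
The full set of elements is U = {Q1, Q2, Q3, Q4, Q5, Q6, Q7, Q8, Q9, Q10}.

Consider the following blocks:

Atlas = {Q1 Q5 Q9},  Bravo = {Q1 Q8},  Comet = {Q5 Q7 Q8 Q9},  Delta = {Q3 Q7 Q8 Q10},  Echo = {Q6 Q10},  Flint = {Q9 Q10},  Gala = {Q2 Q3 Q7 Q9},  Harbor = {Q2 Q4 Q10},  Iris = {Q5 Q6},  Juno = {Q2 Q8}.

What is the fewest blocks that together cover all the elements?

4

Bravo, Gala, Harbor, and Iris cover everything between them: the union {Q1, Q2, Q3, Q4, Q5, Q6, Q7, Q8, Q9, Q10} is all of U.
No 3 of the 10 blocks cover everything (all 120 combinations miss at least one element), so 4 is optimal.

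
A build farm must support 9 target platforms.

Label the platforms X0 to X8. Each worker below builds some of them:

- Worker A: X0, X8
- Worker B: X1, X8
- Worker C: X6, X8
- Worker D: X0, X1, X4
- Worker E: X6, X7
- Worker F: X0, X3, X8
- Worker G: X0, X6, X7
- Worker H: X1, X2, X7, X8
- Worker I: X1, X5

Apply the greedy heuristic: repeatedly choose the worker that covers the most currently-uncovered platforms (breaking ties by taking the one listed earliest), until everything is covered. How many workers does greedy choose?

Greedy: pick H (covers 4 new) → pick D (covers 2 new) → pick C (covers 1 new) → pick F (covers 1 new) → pick I (covers 1 new). Total picks: 5.

5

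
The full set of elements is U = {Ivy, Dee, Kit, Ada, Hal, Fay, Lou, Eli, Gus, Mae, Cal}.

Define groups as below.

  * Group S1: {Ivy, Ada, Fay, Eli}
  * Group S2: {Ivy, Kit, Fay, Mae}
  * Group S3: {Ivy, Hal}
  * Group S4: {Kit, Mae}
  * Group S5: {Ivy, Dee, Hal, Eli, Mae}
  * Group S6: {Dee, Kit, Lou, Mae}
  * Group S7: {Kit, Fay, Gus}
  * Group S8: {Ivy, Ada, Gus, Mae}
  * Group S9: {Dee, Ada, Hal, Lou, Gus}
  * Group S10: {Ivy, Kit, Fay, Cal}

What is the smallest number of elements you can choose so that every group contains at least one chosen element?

H = {Ivy, Kit, Ada} meets every group (each contains at least one member of H), and |H| = 3.
No choice of 2 elements meets every group, so 3 is the minimum.

3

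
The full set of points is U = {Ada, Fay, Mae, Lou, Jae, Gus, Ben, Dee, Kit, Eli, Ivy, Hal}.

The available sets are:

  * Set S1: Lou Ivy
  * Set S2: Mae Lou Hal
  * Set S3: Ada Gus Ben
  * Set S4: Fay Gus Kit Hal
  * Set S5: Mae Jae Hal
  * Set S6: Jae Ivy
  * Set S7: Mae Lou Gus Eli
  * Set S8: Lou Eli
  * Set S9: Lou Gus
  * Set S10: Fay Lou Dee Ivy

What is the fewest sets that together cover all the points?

S3 and S4 and S5 and S7 and S10 together: S3 ∪ S4 ∪ S5 ∪ S7 ∪ S10 = {Ada, Fay, Mae, Lou, Jae, Gus, Ben, Dee, Kit, Eli, Ivy, Hal} — every point is covered.
No 4 of the 10 sets cover everything (all 210 combinations miss at least one point), so 5 is optimal.

5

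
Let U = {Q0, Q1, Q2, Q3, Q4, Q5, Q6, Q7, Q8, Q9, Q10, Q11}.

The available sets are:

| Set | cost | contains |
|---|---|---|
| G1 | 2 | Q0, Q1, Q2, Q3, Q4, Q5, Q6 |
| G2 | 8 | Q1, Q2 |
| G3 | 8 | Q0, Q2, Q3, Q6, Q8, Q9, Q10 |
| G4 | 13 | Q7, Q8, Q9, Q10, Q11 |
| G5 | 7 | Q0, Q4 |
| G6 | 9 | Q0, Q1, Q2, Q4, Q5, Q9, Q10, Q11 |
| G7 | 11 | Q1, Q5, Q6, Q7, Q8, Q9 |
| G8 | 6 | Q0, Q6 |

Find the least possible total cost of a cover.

15

G1, G4 together cover every item (G1 ∪ G4 = {Q0, Q1, Q2, Q3, Q4, Q5, Q6, Q7, Q8, Q9, Q10, Q11}); total cost 2 + 13 = 15.
No covering selection has total cost below 15.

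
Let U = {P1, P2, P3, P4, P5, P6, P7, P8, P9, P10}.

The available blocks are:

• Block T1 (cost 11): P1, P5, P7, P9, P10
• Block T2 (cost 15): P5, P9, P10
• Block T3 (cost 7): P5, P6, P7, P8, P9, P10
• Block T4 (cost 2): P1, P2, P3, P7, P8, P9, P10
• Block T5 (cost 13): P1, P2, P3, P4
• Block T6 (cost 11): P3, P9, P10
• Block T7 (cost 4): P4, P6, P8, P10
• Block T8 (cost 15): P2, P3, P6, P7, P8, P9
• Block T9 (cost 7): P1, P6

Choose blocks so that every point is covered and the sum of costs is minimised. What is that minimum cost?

13

T3, T4, T7 together cover every point (T3 ∪ T4 ∪ T7 = {P1, P2, P3, P4, P5, P6, P7, P8, P9, P10}); total cost 7 + 2 + 4 = 13.
No covering selection has total cost below 13.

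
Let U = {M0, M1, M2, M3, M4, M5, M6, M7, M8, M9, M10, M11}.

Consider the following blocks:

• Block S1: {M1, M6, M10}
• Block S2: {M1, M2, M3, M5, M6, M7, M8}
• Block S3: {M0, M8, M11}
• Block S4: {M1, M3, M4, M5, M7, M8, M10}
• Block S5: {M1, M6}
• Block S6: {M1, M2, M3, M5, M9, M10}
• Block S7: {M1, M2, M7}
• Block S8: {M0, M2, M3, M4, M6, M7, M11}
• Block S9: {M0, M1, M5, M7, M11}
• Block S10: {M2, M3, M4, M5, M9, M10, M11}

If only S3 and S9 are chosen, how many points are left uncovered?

6

Union of S3, S9 = {M0, M1, M5, M7, M8, M11}.
Not covered: M2, M3, M4, M6, M9, M10 — 6 points.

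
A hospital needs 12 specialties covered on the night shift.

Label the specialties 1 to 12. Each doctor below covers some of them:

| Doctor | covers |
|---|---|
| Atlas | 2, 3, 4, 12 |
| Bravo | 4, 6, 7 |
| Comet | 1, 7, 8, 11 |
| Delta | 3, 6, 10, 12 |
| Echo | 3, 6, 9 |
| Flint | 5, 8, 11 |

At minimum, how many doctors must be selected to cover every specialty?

Atlas and Comet and Delta and Echo and Flint together: Atlas ∪ Comet ∪ Delta ∪ Echo ∪ Flint = {1, 2, 3, 4, 5, 6, 7, 8, 9, 10, 11, 12} — every specialty is covered.
No 4 of the 6 doctors cover everything (all 15 combinations miss at least one specialty), so 5 is optimal.

5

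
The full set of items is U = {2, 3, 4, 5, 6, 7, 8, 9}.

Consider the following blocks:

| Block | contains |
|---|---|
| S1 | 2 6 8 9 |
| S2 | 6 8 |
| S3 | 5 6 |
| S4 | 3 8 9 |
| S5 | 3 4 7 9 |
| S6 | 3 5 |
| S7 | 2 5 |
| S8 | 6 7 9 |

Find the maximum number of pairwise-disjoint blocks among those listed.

S2, S5, S7 are pairwise disjoint (S2={6,8}; S5={3,4,7,9}; S7={2,5}).
Every remaining block overlaps one of these, and no 4 of the listed blocks are pairwise disjoint, so 3 is the maximum.

3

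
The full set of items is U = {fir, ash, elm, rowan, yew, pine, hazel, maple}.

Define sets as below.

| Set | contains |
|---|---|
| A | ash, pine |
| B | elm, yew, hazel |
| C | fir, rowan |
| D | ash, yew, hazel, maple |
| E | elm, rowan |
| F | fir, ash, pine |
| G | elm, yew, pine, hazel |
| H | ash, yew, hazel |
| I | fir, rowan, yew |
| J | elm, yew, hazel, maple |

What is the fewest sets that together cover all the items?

3

A and C and J together: A ∪ C ∪ J = {fir, ash, elm, rowan, yew, pine, hazel, maple} — every item is covered.
No 2 of the 10 sets cover everything (all 45 combinations miss at least one item), so 3 is optimal.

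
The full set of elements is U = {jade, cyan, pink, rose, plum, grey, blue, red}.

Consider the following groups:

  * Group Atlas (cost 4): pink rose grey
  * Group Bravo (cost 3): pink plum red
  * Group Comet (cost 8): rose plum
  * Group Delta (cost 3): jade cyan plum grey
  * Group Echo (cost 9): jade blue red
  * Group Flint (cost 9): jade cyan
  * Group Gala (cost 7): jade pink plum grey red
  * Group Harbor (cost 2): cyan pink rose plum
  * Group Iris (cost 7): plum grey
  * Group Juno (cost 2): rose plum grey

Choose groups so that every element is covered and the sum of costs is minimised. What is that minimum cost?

Echo, Harbor, Juno together cover every element (Echo ∪ Harbor ∪ Juno = {jade, cyan, pink, rose, plum, grey, blue, red}); total cost 9 + 2 + 2 = 13.
The greedy pick Harbor, Delta, Bravo, Echo costs 17; no covering selection beats 13.

13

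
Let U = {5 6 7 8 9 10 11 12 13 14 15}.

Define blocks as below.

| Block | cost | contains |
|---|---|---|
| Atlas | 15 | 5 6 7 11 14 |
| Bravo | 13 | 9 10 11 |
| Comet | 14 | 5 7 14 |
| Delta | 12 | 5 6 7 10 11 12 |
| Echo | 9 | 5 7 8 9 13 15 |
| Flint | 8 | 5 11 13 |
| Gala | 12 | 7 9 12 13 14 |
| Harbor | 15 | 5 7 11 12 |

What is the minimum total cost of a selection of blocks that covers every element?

33

Delta, Echo, Gala together cover every element (Delta ∪ Echo ∪ Gala = {5, 6, 7, 8, 9, 10, 11, 12, 13, 14, 15}); total cost 12 + 9 + 12 = 33.
No covering selection has total cost below 33.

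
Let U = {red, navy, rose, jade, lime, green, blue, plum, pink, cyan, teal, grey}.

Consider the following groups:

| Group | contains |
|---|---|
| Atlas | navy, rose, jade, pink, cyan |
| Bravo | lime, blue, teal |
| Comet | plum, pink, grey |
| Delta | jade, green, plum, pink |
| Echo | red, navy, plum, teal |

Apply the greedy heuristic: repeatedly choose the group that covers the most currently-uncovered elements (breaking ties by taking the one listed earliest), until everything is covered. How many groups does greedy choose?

5

Greedy: pick Atlas (covers 5 new) → pick Bravo (covers 3 new) → pick Comet (covers 2 new) → pick Delta (covers 1 new) → pick Echo (covers 1 new). Total picks: 5.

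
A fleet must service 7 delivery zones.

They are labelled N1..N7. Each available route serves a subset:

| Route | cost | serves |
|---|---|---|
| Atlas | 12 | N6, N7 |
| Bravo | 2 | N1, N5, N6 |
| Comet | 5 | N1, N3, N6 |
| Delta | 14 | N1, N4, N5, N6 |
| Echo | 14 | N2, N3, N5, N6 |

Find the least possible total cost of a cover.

40

Atlas, Delta, Echo together cover every zone (Atlas ∪ Delta ∪ Echo = {N1, N2, N3, N4, N5, N6, N7}); total cost 12 + 14 + 14 = 40.
The greedy pick Bravo, Comet, Atlas, Delta, Echo costs 47; no covering selection beats 40.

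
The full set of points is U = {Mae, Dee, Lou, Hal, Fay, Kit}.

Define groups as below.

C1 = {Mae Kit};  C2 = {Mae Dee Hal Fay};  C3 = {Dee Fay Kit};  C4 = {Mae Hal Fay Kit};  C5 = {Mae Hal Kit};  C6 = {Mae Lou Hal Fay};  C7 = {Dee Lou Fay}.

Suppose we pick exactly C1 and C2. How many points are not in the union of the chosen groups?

Union of C1, C2 = {Mae, Dee, Hal, Fay, Kit}.
Not covered: Lou — 1 point.

1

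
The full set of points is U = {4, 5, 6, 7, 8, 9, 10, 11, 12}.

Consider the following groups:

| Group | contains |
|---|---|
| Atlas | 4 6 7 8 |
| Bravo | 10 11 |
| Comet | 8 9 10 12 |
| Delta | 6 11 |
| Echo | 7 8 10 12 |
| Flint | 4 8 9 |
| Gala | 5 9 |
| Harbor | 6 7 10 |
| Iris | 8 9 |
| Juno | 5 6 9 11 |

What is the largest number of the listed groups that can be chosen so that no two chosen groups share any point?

3

Delta, Echo, Gala are pairwise disjoint (Delta={6,11}; Echo={7,8,10,12}; Gala={5,9}).
Every remaining group overlaps one of these, and no 4 of the listed groups are pairwise disjoint, so 3 is the maximum.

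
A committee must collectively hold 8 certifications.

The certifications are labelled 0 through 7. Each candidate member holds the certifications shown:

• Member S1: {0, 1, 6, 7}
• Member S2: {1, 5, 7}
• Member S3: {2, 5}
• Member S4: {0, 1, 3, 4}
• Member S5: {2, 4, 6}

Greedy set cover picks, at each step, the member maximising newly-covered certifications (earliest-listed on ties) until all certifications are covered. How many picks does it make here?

3

Greedy: pick S1 (covers 4 new) → pick S3 (covers 2 new) → pick S4 (covers 2 new). Total picks: 3.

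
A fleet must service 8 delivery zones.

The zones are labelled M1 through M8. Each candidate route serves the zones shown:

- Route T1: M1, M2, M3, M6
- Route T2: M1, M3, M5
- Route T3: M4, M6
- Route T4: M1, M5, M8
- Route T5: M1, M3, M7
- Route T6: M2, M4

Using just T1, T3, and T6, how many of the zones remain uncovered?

Union of T1, T3, T6 = {M1, M2, M3, M4, M6}.
Not covered: M5, M7, M8 — 3 zones.

3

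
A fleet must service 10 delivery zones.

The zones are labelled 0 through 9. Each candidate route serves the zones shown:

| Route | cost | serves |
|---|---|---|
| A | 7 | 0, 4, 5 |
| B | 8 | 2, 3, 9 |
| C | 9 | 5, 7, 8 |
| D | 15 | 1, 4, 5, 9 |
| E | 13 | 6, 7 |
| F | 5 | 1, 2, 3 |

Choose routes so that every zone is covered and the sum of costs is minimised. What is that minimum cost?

A, B, C, E, F together cover every zone (A ∪ B ∪ C ∪ E ∪ F = {0, 1, 2, 3, 4, 5, 6, 7, 8, 9}); total cost 7 + 8 + 9 + 13 + 5 = 42.
No covering selection has total cost below 42.

42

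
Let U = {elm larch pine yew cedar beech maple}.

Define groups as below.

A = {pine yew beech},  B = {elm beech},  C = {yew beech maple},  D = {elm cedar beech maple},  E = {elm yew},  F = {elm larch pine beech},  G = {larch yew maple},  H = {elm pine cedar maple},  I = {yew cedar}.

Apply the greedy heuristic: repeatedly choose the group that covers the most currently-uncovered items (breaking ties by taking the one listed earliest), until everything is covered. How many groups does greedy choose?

3

Greedy: pick D (covers 4 new) → pick A (covers 2 new) → pick F (covers 1 new). Total picks: 3.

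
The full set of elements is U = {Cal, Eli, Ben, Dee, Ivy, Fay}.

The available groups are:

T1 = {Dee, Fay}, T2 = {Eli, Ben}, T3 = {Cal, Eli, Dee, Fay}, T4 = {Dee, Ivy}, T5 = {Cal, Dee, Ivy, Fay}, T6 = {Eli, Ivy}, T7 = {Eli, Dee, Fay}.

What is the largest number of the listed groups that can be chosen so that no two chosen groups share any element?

T1, T6 are pairwise disjoint (T1={Dee,Fay}; T6={Eli,Ivy}).
Every remaining group overlaps one of these, and no 3 of the listed groups are pairwise disjoint, so 2 is the maximum.

2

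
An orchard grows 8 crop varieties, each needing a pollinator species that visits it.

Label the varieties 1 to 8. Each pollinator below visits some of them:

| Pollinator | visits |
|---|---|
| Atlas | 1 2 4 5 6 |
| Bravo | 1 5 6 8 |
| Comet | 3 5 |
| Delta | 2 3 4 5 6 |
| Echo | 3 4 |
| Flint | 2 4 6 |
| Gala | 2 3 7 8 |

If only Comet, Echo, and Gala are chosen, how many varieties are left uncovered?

Union of Comet, Echo, Gala = {2, 3, 4, 5, 7, 8}.
Not covered: 1, 6 — 2 varieties.

2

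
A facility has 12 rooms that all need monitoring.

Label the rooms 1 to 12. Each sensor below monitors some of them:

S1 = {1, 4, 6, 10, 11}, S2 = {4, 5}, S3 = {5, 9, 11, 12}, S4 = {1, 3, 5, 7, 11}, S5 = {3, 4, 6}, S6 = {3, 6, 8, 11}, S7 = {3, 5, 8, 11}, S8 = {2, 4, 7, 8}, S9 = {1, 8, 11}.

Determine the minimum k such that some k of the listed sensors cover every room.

S1 and S3 and S7 and S8 together: S1 ∪ S3 ∪ S7 ∪ S8 = {1, 2, 3, 4, 5, 6, 7, 8, 9, 10, 11, 12} — every room is covered.
Only S1 contains 10, so S1 is forced; the remaining 7 rooms need at least 3 more sensors (each remaining sensor adds at most 3) — so at least 4 sensors are needed, and 4 is optimal.

4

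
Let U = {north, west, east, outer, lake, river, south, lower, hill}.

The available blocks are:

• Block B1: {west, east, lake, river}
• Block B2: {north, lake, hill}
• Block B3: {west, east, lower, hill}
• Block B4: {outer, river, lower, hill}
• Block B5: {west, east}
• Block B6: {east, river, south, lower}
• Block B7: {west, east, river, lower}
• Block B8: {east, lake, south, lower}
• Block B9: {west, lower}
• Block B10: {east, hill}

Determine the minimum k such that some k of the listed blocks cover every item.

4

Take {B2, B3, B4, B8}. Their union is {north, west, east, outer, lake, river, south, lower, hill}, which is all 9 items.
No 3 of the 10 blocks cover everything (all 120 combinations miss at least one item), so 4 is optimal.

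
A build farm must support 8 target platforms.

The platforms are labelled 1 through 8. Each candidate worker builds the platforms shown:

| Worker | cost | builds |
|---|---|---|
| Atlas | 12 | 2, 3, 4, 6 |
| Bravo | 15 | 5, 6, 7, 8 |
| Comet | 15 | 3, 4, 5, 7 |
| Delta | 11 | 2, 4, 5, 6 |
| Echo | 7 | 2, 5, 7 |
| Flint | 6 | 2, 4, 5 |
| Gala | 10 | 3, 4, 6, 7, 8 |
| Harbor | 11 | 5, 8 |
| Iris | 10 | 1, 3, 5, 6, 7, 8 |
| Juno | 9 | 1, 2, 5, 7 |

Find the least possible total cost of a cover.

Flint, Iris together cover every platform (Flint ∪ Iris = {1, 2, 3, 4, 5, 6, 7, 8}); total cost 6 + 10 = 16.
No covering selection has total cost below 16.

16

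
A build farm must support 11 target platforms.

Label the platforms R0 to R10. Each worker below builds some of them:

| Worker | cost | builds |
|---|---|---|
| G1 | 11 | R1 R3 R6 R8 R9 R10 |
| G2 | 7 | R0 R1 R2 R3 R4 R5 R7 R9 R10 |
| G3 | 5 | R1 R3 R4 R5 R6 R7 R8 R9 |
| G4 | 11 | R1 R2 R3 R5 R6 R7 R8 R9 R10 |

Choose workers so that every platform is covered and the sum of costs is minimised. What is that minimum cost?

12

G2, G3 together cover every platform (G2 ∪ G3 = {R0, R1, R2, R3, R4, R5, R6, R7, R8, R9, R10}); total cost 7 + 5 = 12.
No covering selection has total cost below 12.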